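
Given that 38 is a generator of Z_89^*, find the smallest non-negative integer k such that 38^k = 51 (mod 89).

45

Baby-step giant-step with m = ceil(sqrt(88)) = 10.
Baby table (38^j mod 89 for j=0..9):
  0:1  1:38  2:20  3:48  4:44  5:70  6:79  7:65
  8:67  9:54
Giant step factor: 38^(-10) ≡ 18 (mod 89).
Scan 51·18^i mod 89 for i = 0, 1, …:
  i=0: 51   i=1: 28   i=2: 59   i=3: 83
  i=4: 70
Match at i=4, j=5: k = 4·10 + 5 = 45.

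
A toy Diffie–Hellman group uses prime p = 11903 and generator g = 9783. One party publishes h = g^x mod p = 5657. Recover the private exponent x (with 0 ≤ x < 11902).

Baby-step giant-step with m = ceil(sqrt(11902)) = 110.
Baby table (9783^j mod 11903 for j=0..109):
  0:1  1:9783  2:6969  3:9246  4:2721  5:4435  6:1170  7:7327
  8:175  9:9896  10:5469  11:11145  12:55  13:2430  14:2399  15:8604
  16:6819  17:5865  18:4835  19:10186  20:9625  21:8645  22:3220  23:5922
  24:3025  25:2717  26:1012  27:9003  28:6052  29:1194  30:4059  31:789
  32:5643  33:11258  34:10458  35:4329  36:11636  37:6599  38:8048  39:7142
  40:11479  41:6155  42:8991  43:7686  44:887  45:234  46:3846  47:35
  48:9121  49:5855  50:2229  51:11  52:486  53:5241  54:6482  55:6125
  56:1173  57:967  58:9179  59:1925  60:1729  61:644  62:3565  63:605
  64:2924  65:2583  66:11323  67:3591  68:5000  69:5573  70:4919  71:10651
  72:11774  73:11614  74:5627  75:9469  76:6081  77:11132  78:3809  79:7057
  80:1231  81:8940  82:8679  83:2558  84:4808  85:7911  86:7  87:8966
  88:1171  89:5207  90:7144  91:7239  92:8190  93:3677  94:1225  95:9757
  96:2574  97:6597  98:385  99:5107  100:4890  101:713  102:121  103:5346
  104:10039  105:11787  106:7860  107:1000  108:10637  109:5745
Giant step factor: 9783^(-110) ≡ 11247 (mod 11903).
Scan 5657·11247^i mod 11903 for i = 0, 1, …:
  i=0: 5657   i=1: 2744   i=2: 9192   i=3: 4869
  i=4: 7843   i=5: 8991
Match at i=5, j=42: x = 5·110 + 42 = 592.

592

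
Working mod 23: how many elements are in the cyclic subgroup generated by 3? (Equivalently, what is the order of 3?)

11

The order of 3 must divide p − 1 = 22 = 2 · 11.
Divisors: 1, 2, 11, 22.
Check each in increasing order: 3^1 ≡ 3;  3^2 ≡ 9;  3^11 ≡ 1.
Smallest exponent giving 1 is 11.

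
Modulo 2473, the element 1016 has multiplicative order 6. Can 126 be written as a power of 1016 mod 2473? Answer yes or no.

126 ∈ ⟨1016⟩ iff 126^6 ≡ 1 (mod 2473), since |⟨1016⟩| = 6.
126^6 mod 2473 = 2298.
Since 2298 ≠ 1, 126 does not lie in the subgroup.

no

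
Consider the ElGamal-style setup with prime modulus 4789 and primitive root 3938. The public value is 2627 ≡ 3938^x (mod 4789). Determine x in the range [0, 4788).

3006

Baby-step giant-step with m = ceil(sqrt(4788)) = 70.
Baby table (3938^j mod 4789 for j=0..69):
  0:1  1:3938  2:1062  3:1359  4:2429  5:1769  6:3116  7:1390
  8:4782  9:1168  10:2144  11:65  12:2153  13:1984  14:2133  15:4637
  16:49  17:1402  18:4148  19:4334  20:4085  21:479  22:4225  23:1064
  24:4446  25:4553  26:4487  27:3185  28:139  29:1436  30:3948  31:2130
  32:2401  33:1652  34:2114  35:1650  36:3816  37:4315  38:1098  39:4246
  40:2349  41:2803  42:4358  43:2817  44:2022  45:3318  46:1892  47:3801
  48:2713  49:4324  50:3017  51:4226  52:213  53:719  54:1123  55:2127
  56:165  57:3255  58:2826  59:3941  60:3298  61:4545  62:1717  63:4267
  64:3634  65:1160  66:4163  67:1147  68:859  69:1708
Giant step factor: 3938^(-70) ≡ 4583 (mod 4789).
Scan 2627·4583^i mod 4789 for i = 0, 1, …:
  i=0: 2627   i=1: 4784   i=2: 1030   i=3: 3325
  i=4: 4666   i=5: 1393   i=6: 382   i=7: 2721
  i=8: 4576   i=9: 777     …   i=41: 375
  i=42: 4163
Match at i=42, j=66: x = 42·70 + 66 = 3006.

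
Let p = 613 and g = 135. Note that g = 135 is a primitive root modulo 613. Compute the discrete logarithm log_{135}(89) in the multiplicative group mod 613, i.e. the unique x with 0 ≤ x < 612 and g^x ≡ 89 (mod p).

88

Baby-step giant-step with m = ceil(sqrt(612)) = 25.
Baby table (135^j mod 613 for j=0..24):
  0:1  1:135  2:448  3:406  4:253  5:440  6:552  7:347
  8:257  9:367  10:505  11:132  12:43  13:288  14:261  15:294
  16:458  17:530  18:442  19:209  20:17  21:456  22:260  23:159
  24:10
Giant step factor: 135^(-25) ≡ 351 (mod 613).
Scan 89·351^i mod 613 for i = 0, 1, …:
  i=0: 89   i=1: 589   i=2: 158   i=3: 288
Match at i=3, j=13: x = 3·25 + 13 = 88.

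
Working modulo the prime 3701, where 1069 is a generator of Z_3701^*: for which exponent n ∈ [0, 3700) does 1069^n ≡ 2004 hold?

Baby-step giant-step with m = ceil(sqrt(3700)) = 61.
Baby table (1069^j mod 3701 for j=0..60):
  0:1  1:1069  2:2853  3:233  4:1110  5:2270  6:2475  7:3261
  8:3368  9:3020  10:1108  11:132  12:470  13:2795  14:1148  15:2181
  16:3560  17:1012  18:1136  19:456  20:2633  21:1917  22:2620  23:2824
  24:2541  25:3496  26:2915  27:3594  28:348  29:1912  30:976  31:3363
  32:1376  33:1647  34:2668  35:2322  36:2548  37:3577  38:680  39:1524
  40:716  41:2998  42:3497  43:283  44:2746  45:581  46:3022  47:3246
  48:2137  49:936  50:1314  51:1987  52:3430  53:2680  54:346  55:3475
  56:2672  57:2897  58:2857  59:808  60:1419
Giant step factor: 1069^(-61) ≡ 89 (mod 3701).
Scan 2004·89^i mod 3701 for i = 0, 1, …:
  i=0: 2004   i=1: 708   i=2: 95   i=3: 1053
  i=4: 1192   i=5: 2460   i=6: 581
Match at i=6, j=45: n = 6·61 + 45 = 411.

411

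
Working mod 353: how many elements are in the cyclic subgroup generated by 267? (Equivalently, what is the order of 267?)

The order of 267 must divide p − 1 = 352 = 2^5 · 11.
Divisors: 1, 2, 4, 8, 11, 16, 22, 32, 44, 88, 176, 352.
Check each in increasing order: 267^1 ≡ 267;  267^2 ≡ 336;  267^4 ≡ 289;  267^8 ≡ 213;  267^11 ≡ 60;  267^16 ≡ 185;  267^22 ≡ 70;  267^32 ≡ 337;  267^44 ≡ 311;  267^88 ≡ 352;  267^176 ≡ 1.
Smallest exponent giving 1 is 176.

176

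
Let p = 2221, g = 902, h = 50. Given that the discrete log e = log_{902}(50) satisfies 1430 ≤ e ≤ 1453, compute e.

Compute 902^1430 mod 2221 = 475, then multiply by 902 repeatedly:
  902^1430=475  902^1431=2018  902^1432=1237  902^1433=832  902^1434=1987
  902^1435=2148  902^1436=784  902^1437=890  902^1438=999  902^1439=1593
  902^1440=2120  902^1441=2180  902^1442=775  902^1443=1656  902^1444=1200
  902^1445=773  902^1446=2073  902^1447=1985  902^1448=344  902^1449=1569
  902^1450=461  902^1451=495  902^1452=69  902^1453=50
Found 50 at exponent 1453.

1453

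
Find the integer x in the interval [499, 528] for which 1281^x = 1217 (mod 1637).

519

Compute 1281^499 mod 1637 = 1286, then multiply by 1281 repeatedly:
  1281^499=1286  1281^500=544  1281^501=1139  1281^502=492  1281^503=7
  1281^504=782  1281^505=1535  1281^506=298  1281^507=317  1281^508=101
  1281^509=58  1281^510=633  1281^511=558  1281^512=1066  1281^513=288
  1281^514=603  1281^515=1416  1281^516=100  1281^517=414  1281^518=1583
  1281^519=1217
Found 1217 at exponent 519.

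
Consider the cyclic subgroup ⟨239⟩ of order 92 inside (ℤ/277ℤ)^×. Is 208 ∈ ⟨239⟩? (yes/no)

208 ∈ ⟨239⟩ iff 208^92 ≡ 1 (mod 277), since |⟨239⟩| = 92.
208^92 mod 277 = 1.
Since 1 = 1, 208 lies in the subgroup.

yes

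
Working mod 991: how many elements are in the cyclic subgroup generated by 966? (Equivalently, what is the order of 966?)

990

The order of 966 must divide p − 1 = 990 = 2 · 3^2 · 5 · 11.
Divisors: 1, 2, 3, 5, 6, 9, 10, 11, 15, 18, 22, 30, 33, 45, 55, 66, 90, 99, 110, 165, 198, 330, 495, 990.
Check each in increasing order: 966^1 ≡ 966;  966^2 ≡ 625;  966^3 ≡ 231;  966^5 ≡ 680;  966^6 ≡ 838;  966^9 ≡ 333;  966^10 ≡ 594;  966^11 ≡ 15;  966^15 ≡ 583;  966^18 ≡ 888;  966^22 ≡ 225;  966^30 ≡ 967;  966^33 ≡ 402;  966^45 ≡ 873;  966^55 ≡ 269;  966^66 ≡ 71;  966^90 ≡ 50;  966^99 ≡ 794;  966^110 ≡ 18;  966^165 ≡ 878;  966^198 ≡ 160;  966^330 ≡ 877;  966^495 ≡ 990;  966^990 ≡ 1.
Smallest exponent giving 1 is 990.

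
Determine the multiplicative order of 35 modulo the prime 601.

600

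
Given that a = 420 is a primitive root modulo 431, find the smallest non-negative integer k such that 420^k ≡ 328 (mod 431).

58

Baby-step giant-step with m = ceil(sqrt(430)) = 21.
Baby table (420^j mod 431 for j=0..20):
  0:1  1:420  2:121  3:393  4:418  5:143  6:151  7:63
  8:169  9:296  10:192  11:43  12:389  13:31  14:90  15:303
  16:115  17:28  18:123  19:371  20:229
Giant step factor: 420^(-21) ≡ 193 (mod 431).
Scan 328·193^i mod 431 for i = 0, 1, …:
  i=0: 328   i=1: 378   i=2: 115
Match at i=2, j=16: k = 2·21 + 16 = 58.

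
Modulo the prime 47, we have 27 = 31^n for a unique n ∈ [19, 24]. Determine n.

Compute 31^19 mod 47 = 13, then multiply by 31 repeatedly:
  31^19=13  31^20=27
Found 27 at exponent 20.

20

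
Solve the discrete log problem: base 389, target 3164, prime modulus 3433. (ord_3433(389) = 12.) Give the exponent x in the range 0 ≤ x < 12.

8

Successive powers of 389 modulo 3433:
  389^0=1  389^1=389  389^2=269  389^3=1651  389^4=268  389^5=1262
  389^6=3432  389^7=3044  389^8=3164
So 389^8 ≡ 3164 (mod 3433), giving x = 8.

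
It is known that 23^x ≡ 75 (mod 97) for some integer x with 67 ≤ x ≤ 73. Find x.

72

Compute 23^67 mod 97 = 15, then multiply by 23 repeatedly:
  23^67=15  23^68=54  23^69=78  23^70=48  23^71=37
  23^72=75
Found 75 at exponent 72.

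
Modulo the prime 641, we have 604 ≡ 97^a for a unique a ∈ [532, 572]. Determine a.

556

Compute 97^532 mod 641 = 186, then multiply by 97 repeatedly:
  97^532=186  97^533=94  97^534=144  97^535=507  97^536=463
  97^537=41  97^538=131  97^539=528  97^540=577  97^541=202
  97^542=364  97^543=53  97^544=13  97^545=620  97^546=527
  97^547=480  97^548=408  97^549=475  97^550=564  97^551=223
  97^552=478  97^553=214  97^554=246  97^555=145  97^556=604
Found 604 at exponent 556.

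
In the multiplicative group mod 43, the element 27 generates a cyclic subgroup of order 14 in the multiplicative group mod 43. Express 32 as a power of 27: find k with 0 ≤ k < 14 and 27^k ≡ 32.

3

Successive powers of 27 modulo 43:
  27^0=1  27^1=27  27^2=41  27^3=32
So 27^3 ≡ 32 (mod 43), giving k = 3.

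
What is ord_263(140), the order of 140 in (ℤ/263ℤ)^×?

131

The order of 140 must divide p − 1 = 262 = 2 · 131.
Divisors: 1, 2, 131, 262.
Check each in increasing order: 140^1 ≡ 140;  140^2 ≡ 138;  140^131 ≡ 1.
Smallest exponent giving 1 is 131.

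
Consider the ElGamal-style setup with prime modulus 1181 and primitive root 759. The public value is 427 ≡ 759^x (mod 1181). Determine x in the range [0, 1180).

Baby-step giant-step with m = ceil(sqrt(1180)) = 35.
Baby table (759^j mod 1181 for j=0..34):
  0:1  1:759  2:934  3:306  4:778  5:2  6:337  7:687
  8:612  9:375  10:4  11:674  12:193  13:43  14:750  15:8
  16:167  17:386  18:86  19:319  20:16  21:334  22:772  23:172
  24:638  25:32  26:668  27:363  28:344  29:95  30:64  31:155
  32:726  33:688  34:190
Giant step factor: 759^(-35) ≡ 692 (mod 1181).
Scan 427·692^i mod 1181 for i = 0, 1, …:
  i=0: 427   i=1: 234   i=2: 131   i=3: 896
  i=4: 7   i=5: 120   i=6: 370   i=7: 944
  i=8: 155
Match at i=8, j=31: x = 8·35 + 31 = 311.

311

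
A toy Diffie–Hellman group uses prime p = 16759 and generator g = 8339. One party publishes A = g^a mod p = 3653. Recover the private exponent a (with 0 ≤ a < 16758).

11831

Baby-step giant-step with m = ceil(sqrt(16758)) = 130.
Baby table (8339^j mod 16759 for j=0..129):
  0:1  1:8339  2:5830  3:15270  4:1648  5:292  6:4933  7:9701
  8:946  9:11964  10:1469  11:15921  12:421  13:8088  14:7616  15:9973
  16:6689  17:5619  18:15436  19:11684  20:12809  21:9144  22:15125  23:15900
  24:9651  25:2971  26:5367  27:8883  28:557  29:2580  30:12823  31:8577
  32:12950  33:11813  34:15964  35:7059  36:7393  37:10625  38:13801  39:2486
  40:16630  41:13604  42:2085  43:7732  44:5275  45:12609  46:485  47:5496
  48:12038  49:15231  50:11607  51:7548  52:12727  53:12465  54:6317  55:3926
  56:8587  57:12545  58:3077  59:1074  60:6780  61:10313  62:9678  63:10257
  64:11946  65:2198  66:11535  67:10464  68:11942  69:2360  70:4974  71:16420
  72:5350  73:1192  74:2001  75:11134  76:1566  77:3613  78:12884  79:14486
  80:16641  81:4779  82:15938  83:8112  84:6644  85:15821  86:4471  87:11653
  88:5685  89:12763  90:11007  91:15089  92:599  93:879  94:6298  95:13075
  96:15130  97:7318  98:5283  99:12285  100:13607  101:10343  102:8463  103:808
  104:794  105:1361  106:3536  107:7623  108:1310  109:13981  110:11955  111:10213
  112:13728  113:13822  114:10015  115:4988  116:15853  117:3175  118:13864  119:8314
  120:15222  121:3592  122:5355  123:9369  124:14392  125:3689  126:9806  127:5073
  128:4031  129:12714
Giant step factor: 8339^(-130) ≡ 2431 (mod 16759).
Scan 3653·2431^i mod 16759 for i = 0, 1, …:
  i=0: 3653   i=1: 14932   i=2: 16457   i=3: 3234
  i=4: 1883   i=5: 2366   i=6: 3409   i=7: 8333
  i=8: 12651   i=9: 1816     …   i=90: 14322
  i=91: 8339
Match at i=91, j=1: a = 91·130 + 1 = 11831.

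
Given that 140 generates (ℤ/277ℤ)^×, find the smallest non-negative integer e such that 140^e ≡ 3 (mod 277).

Baby-step giant-step with m = ceil(sqrt(276)) = 17.
Baby table (140^j mod 277 for j=0..16):
  0:1  1:140  2:210  3:38  4:57  5:224  6:59  7:227
  8:202  9:26  10:39  11:197  12:157  13:97  14:7  15:149
  16:85
Giant step factor: 140^(-17) ≡ 151 (mod 277).
Scan 3·151^i mod 277 for i = 0, 1, …:
  i=0: 3   i=1: 176   i=2: 261   i=3: 77
  i=4: 270   i=5: 51   i=6: 222   i=7: 5
  i=8: 201   i=9: 158   i=10: 36   i=11: 173
  i=12: 85
Match at i=12, j=16: e = 12·17 + 16 = 220.

220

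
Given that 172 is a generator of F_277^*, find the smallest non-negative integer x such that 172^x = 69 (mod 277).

168

Baby-step giant-step with m = ceil(sqrt(276)) = 17.
Baby table (172^j mod 277 for j=0..16):
  0:1  1:172  2:222  3:235  4:255  5:94  6:102  7:93
  8:207  9:148  10:249  11:170  12:155  13:68  14:62  15:138
  16:191
Giant step factor: 172^(-17) ≡ 272 (mod 277).
Scan 69·272^i mod 277 for i = 0, 1, …:
  i=0: 69   i=1: 209   i=2: 63   i=3: 239
  i=4: 190   i=5: 158   i=6: 41   i=7: 72
  i=8: 194   i=9: 138
Match at i=9, j=15: x = 9·17 + 15 = 168.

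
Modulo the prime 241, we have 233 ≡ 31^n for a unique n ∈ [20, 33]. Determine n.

Compute 31^20 mod 241 = 4, then multiply by 31 repeatedly:
  31^20=4  31^21=124  31^22=229  31^23=110  31^24=36
  31^25=152  31^26=133  31^27=26  31^28=83  31^29=163
  31^30=233
Found 233 at exponent 30.

30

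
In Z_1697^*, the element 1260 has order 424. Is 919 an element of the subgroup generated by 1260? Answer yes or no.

yes

919 ∈ ⟨1260⟩ iff 919^424 ≡ 1 (mod 1697), since |⟨1260⟩| = 424.
919^424 mod 1697 = 1.
Since 1 = 1, 919 lies in the subgroup.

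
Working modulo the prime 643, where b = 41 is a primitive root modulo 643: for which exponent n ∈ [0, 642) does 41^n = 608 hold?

Baby-step giant-step with m = ceil(sqrt(642)) = 26.
Baby table (41^j mod 643 for j=0..25):
  0:1  1:41  2:395  3:120  4:419  5:461  6:254  7:126
  8:22  9:259  10:331  11:68  12:216  13:497  14:444  15:200
  16:484  17:554  18:209  19:210  20:251  21:3  22:123  23:542
  24:360  25:614
Giant step factor: 41^(-26) ≡ 411 (mod 643).
Scan 608·411^i mod 643 for i = 0, 1, …:
  i=0: 608   i=1: 404   i=2: 150   i=3: 565
  i=4: 92   i=5: 518   i=6: 65   i=7: 352
  i=8: 640   i=9: 53     …   i=20: 134
  i=21: 419
Match at i=21, j=4: n = 21·26 + 4 = 550.

550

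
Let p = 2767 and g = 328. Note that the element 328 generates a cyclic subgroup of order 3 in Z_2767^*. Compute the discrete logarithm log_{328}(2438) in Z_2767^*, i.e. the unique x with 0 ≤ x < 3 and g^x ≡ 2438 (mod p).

2

Successive powers of 328 modulo 2767:
  328^0=1  328^1=328  328^2=2438
So 328^2 ≡ 2438 (mod 2767), giving x = 2.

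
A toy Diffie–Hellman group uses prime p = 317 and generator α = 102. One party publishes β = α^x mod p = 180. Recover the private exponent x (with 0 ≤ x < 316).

Baby-step giant-step with m = ceil(sqrt(316)) = 18.
Baby table (102^j mod 317 for j=0..17):
  0:1  1:102  2:260  3:209  4:79  5:133  6:252  7:27
  8:218  9:46  10:254  11:231  12:104  13:147  14:95  15:180
  16:291  17:201
Giant step factor: 102^(-18) ≡ 40 (mod 317).
Scan 180·40^i mod 317 for i = 0, 1, …:
  i=0: 180
Match at i=0, j=15: x = 0·18 + 15 = 15.

15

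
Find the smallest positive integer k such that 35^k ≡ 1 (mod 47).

46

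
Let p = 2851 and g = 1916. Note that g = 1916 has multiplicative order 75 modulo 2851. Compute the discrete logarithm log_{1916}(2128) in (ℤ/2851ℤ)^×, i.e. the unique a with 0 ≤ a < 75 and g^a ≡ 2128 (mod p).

43

Baby-step giant-step with m = ceil(sqrt(75)) = 9.
Baby table (1916^j mod 2851 for j=0..8):
  0:1  1:1916  2:1819  3:1282  4:1601  5:2691  6:1348  7:2613
  8:152
Giant step factor: 1916^(-9) ≡ 789 (mod 2851).
Scan 2128·789^i mod 2851 for i = 0, 1, …:
  i=0: 2128   i=1: 2604   i=2: 1836   i=3: 296
  i=4: 2613
Match at i=4, j=7: a = 4·9 + 7 = 43.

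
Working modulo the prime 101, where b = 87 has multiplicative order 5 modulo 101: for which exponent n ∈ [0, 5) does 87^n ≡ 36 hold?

4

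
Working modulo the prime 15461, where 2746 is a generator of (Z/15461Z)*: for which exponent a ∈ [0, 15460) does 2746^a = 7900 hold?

10355

Baby-step giant-step with m = ceil(sqrt(15460)) = 125.
Baby table (2746^j mod 15461 for j=0..124):
  0:1  1:2746  2:11009  3:4459  4:14763  5:456  6:15296  7:10740
  8:7913  9:6393  10:6943  11:2065  12:11764  13:5915  14:8540  15:11964
  16:13980  17:14878  18:7026  19:13529  20:13312  21:4948  22:12450  23:3429
  24:285  25:9560  26:14443  27:3013  28:2063  29:6272  30:14819  31:15083
  32:13360  33:13068  34:15208  35:1007  36:13164  37:526  38:6523  39:8320
  40:10823  41:3916  42:7941  43:5976  44:5975  45:3229  46:7681  47:3222
  48:3920  49:3464  50:3629  51:8350  52:437  53:9505  54:2562  55:497
  56:4194  57:13740  58:5200  59:8697  60:10178  61:10761  62:3735  63:5667
  64:7816  65:2868  66:5879  67:2450  68:2165  69:8066  70:9084  71:6071
  72:4008  73:13197  74:13839  75:14217  76:857  77:3250  78:3503  79:2496
  80:4793  81:4267  82:13205  83:4885  84:9523  85:5607  86:13127  87:7151
  88:1176  89:13408  90:5727  91:2505  92:14046  93:10582  94:6953  95:14064
  96:13627  97:4122  98:1560  99:1063  100:12330  101:14051  102:8851  103:154
  104:5437  105:10137  106:6402  107:735  108:8380  109:5512  110:15094  111:12644
  112:10479  113:2413  114:8790  115:2719  116:14172  117:975  118:2597  119:3841
  120:2984  121:15195  122:11692  123:9196  124:4403
Giant step factor: 2746^(-125) ≡ 2160 (mod 15461).
Scan 7900·2160^i mod 15461 for i = 0, 1, …:
  i=0: 7900   i=1: 10517   i=2: 4511   i=3: 3330
  i=4: 3435   i=5: 13781   i=6: 4535   i=7: 8787
  i=8: 9273   i=9: 7685     …   i=81: 2603
  i=82: 10137
Match at i=82, j=105: a = 82·125 + 105 = 10355.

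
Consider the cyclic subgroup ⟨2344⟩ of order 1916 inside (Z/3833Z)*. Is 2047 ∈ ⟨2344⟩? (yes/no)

yes

2047 ∈ ⟨2344⟩ iff 2047^1916 ≡ 1 (mod 3833), since |⟨2344⟩| = 1916.
2047^1916 mod 3833 = 1.
Since 1 = 1, 2047 lies in the subgroup.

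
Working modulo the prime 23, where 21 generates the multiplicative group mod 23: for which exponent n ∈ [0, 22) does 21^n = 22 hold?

Successive powers of 21 modulo 23:
  21^0=1  21^1=21  21^2=4  21^3=15  21^4=16  21^5=14
  21^6=18  21^7=10  21^8=3  21^9=17  21^10=12  21^11=22
So 21^11 ≡ 22 (mod 23), giving n = 11.

11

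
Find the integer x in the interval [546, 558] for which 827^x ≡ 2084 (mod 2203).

Compute 827^546 mod 2203 = 1833, then multiply by 827 repeatedly:
  827^546=1833  827^547=227  827^548=474  827^549=2067  827^550=2084
Found 2084 at exponent 550.

550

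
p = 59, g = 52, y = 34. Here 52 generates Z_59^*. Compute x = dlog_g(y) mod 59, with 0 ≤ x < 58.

49

Baby-step giant-step with m = ceil(sqrt(58)) = 8.
Baby table (52^j mod 59 for j=0..7):
  0:1  1:52  2:49  3:11  4:41  5:8  6:3  7:38
Giant step factor: 52^(-8) ≡ 57 (mod 59).
Scan 34·57^i mod 59 for i = 0, 1, …:
  i=0: 34   i=1: 50   i=2: 18   i=3: 23
  i=4: 13   i=5: 33   i=6: 52
Match at i=6, j=1: x = 6·8 + 1 = 49.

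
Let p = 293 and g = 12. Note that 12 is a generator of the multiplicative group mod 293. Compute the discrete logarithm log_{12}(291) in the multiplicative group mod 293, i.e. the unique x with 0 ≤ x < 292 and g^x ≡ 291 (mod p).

45

Baby-step giant-step with m = ceil(sqrt(292)) = 18.
Baby table (12^j mod 293 for j=0..17):
  0:1  1:12  2:144  3:263  4:226  5:75  6:21  7:252
  8:94  9:249  10:58  11:110  12:148  13:18  14:216  15:248
  16:46  17:259
Giant step factor: 12^(-18) ≡ 107 (mod 293).
Scan 291·107^i mod 293 for i = 0, 1, …:
  i=0: 291   i=1: 79   i=2: 249
Match at i=2, j=9: x = 2·18 + 9 = 45.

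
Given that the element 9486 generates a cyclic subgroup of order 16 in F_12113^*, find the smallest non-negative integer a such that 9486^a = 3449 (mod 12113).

15

Successive powers of 9486 modulo 12113:
  9486^0=1  9486^1=9486  9486^2=8832  9486^3=6844  9486^4=8617  9486^5=2338
  9486^6=11478  9486^7=8664  9486^8=12112  9486^9=2627  9486^10=3281  9486^11=5269
  9486^12=3496  9486^13=9775  9486^14=635  9486^15=3449
So 9486^15 ≡ 3449 (mod 12113), giving a = 15.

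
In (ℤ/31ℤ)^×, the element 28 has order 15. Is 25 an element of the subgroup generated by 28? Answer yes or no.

yes

⟨28⟩ has order 15; its elements mod 31 are {1, 2, 4, 5, 7, 8, 9, 10, 14, 16, 18, 19, 20, 25, 28}.
25 is in this set.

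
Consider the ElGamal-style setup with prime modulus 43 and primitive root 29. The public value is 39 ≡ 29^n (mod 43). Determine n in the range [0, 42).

9

Baby-step giant-step with m = ceil(sqrt(42)) = 7.
Baby table (29^j mod 43 for j=0..6):
  0:1  1:29  2:24  3:8  4:17  5:20  6:21
Giant step factor: 29^(-7) ≡ 37 (mod 43).
Scan 39·37^i mod 43 for i = 0, 1, …:
  i=0: 39   i=1: 24
Match at i=1, j=2: n = 1·7 + 2 = 9.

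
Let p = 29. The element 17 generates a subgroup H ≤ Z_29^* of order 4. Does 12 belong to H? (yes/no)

yes

⟨17⟩ has order 4; its elements mod 29 are {1, 12, 17, 28}.
12 is in this set.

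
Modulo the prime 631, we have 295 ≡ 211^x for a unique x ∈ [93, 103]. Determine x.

Compute 211^93 mod 631 = 341, then multiply by 211 repeatedly:
  211^93=341  211^94=17  211^95=432  211^96=288  211^97=192
  211^98=128  211^99=506  211^100=127  211^101=295
Found 295 at exponent 101.

101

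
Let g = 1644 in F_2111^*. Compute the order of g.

The order of 1644 must divide p − 1 = 2110 = 2 · 5 · 211.
Divisors: 1, 2, 5, 10, 211, 422, 1055, 2110.
Check each in increasing order: 1644^1 ≡ 1644;  1644^2 ≡ 656;  1644^5 ≡ 288;  1644^10 ≡ 615;  1644^211 ≡ 1786;  1644^422 ≡ 75;  1644^1055 ≡ 1.
Smallest exponent giving 1 is 1055.

1055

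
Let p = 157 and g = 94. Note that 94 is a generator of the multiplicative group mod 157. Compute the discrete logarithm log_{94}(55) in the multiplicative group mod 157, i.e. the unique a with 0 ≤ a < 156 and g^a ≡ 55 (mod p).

49

Baby-step giant-step with m = ceil(sqrt(156)) = 13.
Baby table (94^j mod 157 for j=0..12):
  0:1  1:94  2:44  3:54  4:52  5:21  6:90  7:139
  8:35  9:150  10:127  11:6  12:93
Giant step factor: 94^(-13) ≡ 135 (mod 157).
Scan 55·135^i mod 157 for i = 0, 1, …:
  i=0: 55   i=1: 46   i=2: 87   i=3: 127
Match at i=3, j=10: a = 3·13 + 10 = 49.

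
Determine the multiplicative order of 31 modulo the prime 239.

The order of 31 must divide p − 1 = 238 = 2 · 7 · 17.
Divisors: 1, 2, 7, 14, 17, 34, 119, 238.
Check each in increasing order: 31^1 ≡ 31;  31^2 ≡ 5;  31^7 ≡ 51;  31^14 ≡ 211;  31^17 ≡ 201;  31^34 ≡ 10;  31^119 ≡ 1.
Smallest exponent giving 1 is 119.

119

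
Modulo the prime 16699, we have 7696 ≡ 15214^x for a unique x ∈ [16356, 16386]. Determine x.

16369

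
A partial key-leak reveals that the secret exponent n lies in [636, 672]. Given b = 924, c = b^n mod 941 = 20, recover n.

666

Compute 924^636 mod 941 = 21, then multiply by 924 repeatedly:
  924^636=21  924^637=584  924^638=423  924^639=337  924^640=858
  924^641=470  924^642=479  924^643=326  924^644=104  924^645=114
  924^646=885  924^647=11  924^648=754  924^649=356  924^650=535
  924^651=315  924^652=291  924^653=699  924^654=350  924^655=637
  924^656=463  924^657=598  924^658=185  924^659=619  924^660=769
  924^661=101  924^662=165  924^663=18  924^664=635  924^665=497
  924^666=20
Found 20 at exponent 666.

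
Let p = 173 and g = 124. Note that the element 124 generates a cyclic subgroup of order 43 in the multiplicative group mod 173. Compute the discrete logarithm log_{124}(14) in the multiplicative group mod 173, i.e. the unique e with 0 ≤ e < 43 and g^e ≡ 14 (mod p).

34

Baby-step giant-step with m = ceil(sqrt(43)) = 7.
Baby table (124^j mod 173 for j=0..6):
  0:1  1:124  2:152  3:164  4:95  5:16  6:81
Giant step factor: 124^(-7) ≡ 52 (mod 173).
Scan 14·52^i mod 173 for i = 0, 1, …:
  i=0: 14   i=1: 36   i=2: 142   i=3: 118
  i=4: 81
Match at i=4, j=6: e = 4·7 + 6 = 34.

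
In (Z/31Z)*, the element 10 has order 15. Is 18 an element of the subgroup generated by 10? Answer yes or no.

yes

⟨10⟩ has order 15; its elements mod 31 are {1, 2, 4, 5, 7, 8, 9, 10, 14, 16, 18, 19, 20, 25, 28}.
18 is in this set.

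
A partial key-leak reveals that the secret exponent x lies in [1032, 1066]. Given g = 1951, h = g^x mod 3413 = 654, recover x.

Compute 1951^1032 mod 3413 = 2437, then multiply by 1951 repeatedly:
  1951^1032=2437  1951^1033=278  1951^1034=3124  1951^1035=2719  1951^1036=967
  1951^1037=2641  1951^1038=2374  1951^1039=233  1951^1040=654
Found 654 at exponent 1040.

1040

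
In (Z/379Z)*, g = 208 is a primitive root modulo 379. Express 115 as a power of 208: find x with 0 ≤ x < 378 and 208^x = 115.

Baby-step giant-step with m = ceil(sqrt(378)) = 20.
Baby table (208^j mod 379 for j=0..19):
  0:1  1:208  2:58  3:315  4:332  5:78  6:306  7:355
  8:314  9:124  10:20  11:370  12:23  13:236  14:197  15:44
  16:56  17:278  18:216  19:206
Giant step factor: 208^(-20) ≡ 361 (mod 379).
Scan 115·361^i mod 379 for i = 0, 1, …:
  i=0: 115   i=1: 204   i=2: 118   i=3: 150
  i=4: 332
Match at i=4, j=4: x = 4·20 + 4 = 84.

84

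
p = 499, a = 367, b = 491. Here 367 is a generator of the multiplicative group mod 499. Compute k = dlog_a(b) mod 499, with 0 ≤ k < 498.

342

Baby-step giant-step with m = ceil(sqrt(498)) = 23.
Baby table (367^j mod 499 for j=0..22):
  0:1  1:367  2:458  3:422  4:184  5:163  6:440  7:303
  8:423  9:52  10:122  11:363  12:487  13:87  14:492  15:425
  16:287  17:40  18:209  19:356  20:413  21:374  22:33
Giant step factor: 367^(-23) ≡ 207 (mod 499).
Scan 491·207^i mod 499 for i = 0, 1, …:
  i=0: 491   i=1: 340   i=2: 21   i=3: 355
  i=4: 132   i=5: 378   i=6: 402   i=7: 380
  i=8: 317   i=9: 250     …   i=13: 366
  i=14: 413
Match at i=14, j=20: k = 14·23 + 20 = 342.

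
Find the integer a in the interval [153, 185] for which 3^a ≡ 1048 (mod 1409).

166

Compute 3^153 mod 1409 = 1168, then multiply by 3 repeatedly:
  3^153=1168  3^154=686  3^155=649  3^156=538  3^157=205
  3^158=615  3^159=436  3^160=1308  3^161=1106  3^162=500
  3^163=91  3^164=273  3^165=819  3^166=1048
Found 1048 at exponent 166.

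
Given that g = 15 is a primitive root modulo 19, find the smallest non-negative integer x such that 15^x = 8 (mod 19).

Successive powers of 15 modulo 19:
  15^0=1  15^1=15  15^2=16  15^3=12  15^4=9  15^5=2
  15^6=11  15^7=13  15^8=5  15^9=18  15^10=4  15^11=3
  15^12=7  15^13=10  15^14=17  15^15=8
So 15^15 ≡ 8 (mod 19), giving x = 15.

15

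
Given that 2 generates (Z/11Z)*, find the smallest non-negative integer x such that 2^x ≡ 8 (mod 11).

3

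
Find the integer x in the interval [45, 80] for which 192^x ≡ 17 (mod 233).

79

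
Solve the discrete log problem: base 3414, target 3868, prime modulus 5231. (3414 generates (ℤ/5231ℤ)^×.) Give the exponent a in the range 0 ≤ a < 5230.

1829

Baby-step giant-step with m = ceil(sqrt(5230)) = 73.
Baby table (3414^j mod 5231 for j=0..72):
  0:1  1:3414  2:728  3:667  4:1653  5:4324  6:254  7:4041
  8:1827  9:2026  10:1382  11:5017  12:1744  13:1138  14:3730  15:1966
  16:551  17:3185  18:3572  19:1347  20:609  21:2419  22:3948  23:3416
  24:2325  25:2123  26:2987  27:2399  28:3671  29:4549  30:4678  31:449
  32:203  33:2550  34:1316  35:4626  36:775  37:4195  38:4483  39:4287
  40:4711  41:3260  42:3303  43:3637  44:3555  45:850  46:3926  47:1542
  48:2002  49:3142  50:3238  51:1429  52:3314  53:4574  54:1101  55:2956
  56:1185  57:2027  58:4796  59:514  60:2411  61:2791  62:2823  63:2220
  64:4592  65:5012  66:367  67:2729  68:395  69:4163  70:5086  71:1915
  72:4291
Giant step factor: 3414^(-73) ≡ 2772 (mod 5231).
Scan 3868·2772^i mod 5231 for i = 0, 1, …:
  i=0: 3868   i=1: 3777   i=2: 2613   i=3: 3532
  i=4: 3503   i=5: 1580   i=6: 1413   i=7: 4048
  i=8: 561   i=9: 1485     …   i=24: 5158
  i=25: 1653
Match at i=25, j=4: a = 25·73 + 4 = 1829.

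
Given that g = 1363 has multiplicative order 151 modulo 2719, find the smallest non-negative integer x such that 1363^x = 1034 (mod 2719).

Baby-step giant-step with m = ceil(sqrt(151)) = 13.
Baby table (1363^j mod 2719 for j=0..12):
  0:1  1:1363  2:692  3:2422  4:320  5:1120  6:1201  7:125
  8:1797  9:2211  10:941  11:1934  12:1331
Giant step factor: 1363^(-13) ≡ 661 (mod 2719).
Scan 1034·661^i mod 2719 for i = 0, 1, …:
  i=0: 1034   i=1: 1005   i=2: 869   i=3: 700
  i=4: 470   i=5: 704   i=6: 395   i=7: 71
  i=8: 708   i=9: 320
Match at i=9, j=4: x = 9·13 + 4 = 121.

121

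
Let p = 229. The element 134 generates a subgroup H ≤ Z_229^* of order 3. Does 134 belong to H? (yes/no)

yes

134 ∈ ⟨134⟩ iff 134^3 ≡ 1 (mod 229), since |⟨134⟩| = 3.
134^3 mod 229 = 1.
Since 1 = 1, 134 lies in the subgroup.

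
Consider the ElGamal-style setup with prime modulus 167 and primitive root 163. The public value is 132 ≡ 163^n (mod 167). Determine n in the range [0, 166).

Baby-step giant-step with m = ceil(sqrt(166)) = 13.
Baby table (163^j mod 167 for j=0..12):
  0:1  1:163  2:16  3:103  4:89  5:145  6:88  7:149
  8:72  9:46  10:150  11:68  12:62
Giant step factor: 163^(-13) ≡ 134 (mod 167).
Scan 132·134^i mod 167 for i = 0, 1, …:
  i=0: 132   i=1: 153   i=2: 128   i=3: 118
  i=4: 114   i=5: 79   i=6: 65   i=7: 26
  i=8: 144   i=9: 91   i=10: 3   i=11: 68
Match at i=11, j=11: n = 11·13 + 11 = 154.

154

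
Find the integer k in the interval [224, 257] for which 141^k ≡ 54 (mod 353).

Compute 141^224 mod 353 = 337, then multiply by 141 repeatedly:
  141^224=337  141^225=215  141^226=310  141^227=291  141^228=83
  141^229=54
Found 54 at exponent 229.

229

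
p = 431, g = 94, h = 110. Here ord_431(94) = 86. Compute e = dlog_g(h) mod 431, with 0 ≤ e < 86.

Baby-step giant-step with m = ceil(sqrt(86)) = 10.
Baby table (94^j mod 431 for j=0..9):
  0:1  1:94  2:216  3:47  4:108  5:239  6:54  7:335
  8:27  9:383
Giant step factor: 94^(-10) ≡ 32 (mod 431).
Scan 110·32^i mod 431 for i = 0, 1, …:
  i=0: 110   i=1: 72   i=2: 149   i=3: 27
Match at i=3, j=8: e = 3·10 + 8 = 38.

38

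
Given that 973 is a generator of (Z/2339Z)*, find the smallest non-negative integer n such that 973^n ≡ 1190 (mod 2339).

Successive powers of 973 modulo 2339:
  973^0=1  973^1=973  973^2=1773  973^3=1286  973^4=2252  973^5=1892
  973^6=123  973^7=390  973^8=552  973^9=1465  973^10=994  973^11=1155
  973^12=1095  973^13=1190
So 973^13 ≡ 1190 (mod 2339), giving n = 13.

13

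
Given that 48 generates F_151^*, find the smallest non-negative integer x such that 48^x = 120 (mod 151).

73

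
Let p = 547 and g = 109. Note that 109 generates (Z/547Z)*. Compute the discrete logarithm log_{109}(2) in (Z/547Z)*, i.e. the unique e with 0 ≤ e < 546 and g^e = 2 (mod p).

23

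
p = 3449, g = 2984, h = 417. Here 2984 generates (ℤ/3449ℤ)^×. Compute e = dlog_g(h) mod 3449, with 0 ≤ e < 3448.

267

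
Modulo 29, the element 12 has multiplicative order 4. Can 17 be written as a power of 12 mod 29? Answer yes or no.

⟨12⟩ has order 4; its elements mod 29 are {1, 12, 17, 28}.
17 is in this set.

yes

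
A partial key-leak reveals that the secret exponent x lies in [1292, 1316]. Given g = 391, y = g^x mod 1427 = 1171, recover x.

1293

Compute 391^1292 mod 1427 = 430, then multiply by 391 repeatedly:
  391^1292=430  391^1293=1171
Found 1171 at exponent 1293.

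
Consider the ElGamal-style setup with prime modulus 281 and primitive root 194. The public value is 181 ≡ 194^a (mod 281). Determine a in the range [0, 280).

240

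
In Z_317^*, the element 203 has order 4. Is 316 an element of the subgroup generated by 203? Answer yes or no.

yes

316 ∈ ⟨203⟩ iff 316^4 ≡ 1 (mod 317), since |⟨203⟩| = 4.
316^4 mod 317 = 1.
Since 1 = 1, 316 lies in the subgroup.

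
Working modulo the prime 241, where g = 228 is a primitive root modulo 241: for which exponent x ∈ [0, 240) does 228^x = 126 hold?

45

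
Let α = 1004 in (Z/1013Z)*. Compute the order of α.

253

The order of 1004 must divide p − 1 = 1012 = 2^2 · 11 · 23.
Divisors: 1, 2, 4, 11, 22, 23, 44, 46, 92, 253, 506, 1012.
Check each in increasing order: 1004^1 ≡ 1004;  1004^2 ≡ 81;  1004^4 ≡ 483;  1004^11 ≡ 837;  1004^22 ≡ 586;  1004^23 ≡ 804;  1004^44 ≡ 1002;  1004^46 ≡ 122;  1004^92 ≡ 702;  1004^253 ≡ 1.
Smallest exponent giving 1 is 253.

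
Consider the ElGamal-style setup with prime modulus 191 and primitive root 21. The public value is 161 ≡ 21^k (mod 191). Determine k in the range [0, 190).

105

Baby-step giant-step with m = ceil(sqrt(190)) = 14.
Baby table (21^j mod 191 for j=0..13):
  0:1  1:21  2:59  3:93  4:43  5:139  6:54  7:179
  8:130  9:56  10:30  11:57  12:51  13:116
Giant step factor: 21^(-14) ≡ 65 (mod 191).
Scan 161·65^i mod 191 for i = 0, 1, …:
  i=0: 161   i=1: 151   i=2: 74   i=3: 35
  i=4: 174   i=5: 41   i=6: 182   i=7: 179
Match at i=7, j=7: k = 7·14 + 7 = 105.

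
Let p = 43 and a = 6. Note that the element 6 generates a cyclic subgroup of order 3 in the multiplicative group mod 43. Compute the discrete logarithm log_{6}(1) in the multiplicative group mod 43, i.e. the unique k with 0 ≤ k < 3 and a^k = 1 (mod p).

0

Successive powers of 6 modulo 43:
  6^0=1
So 6^0 ≡ 1 (mod 43), giving k = 0.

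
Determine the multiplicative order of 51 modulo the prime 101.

100

The order of 51 must divide p − 1 = 100 = 2^2 · 5^2.
Divisors: 1, 2, 4, 5, 10, 20, 25, 50, 100.
Check each in increasing order: 51^1 ≡ 51;  51^2 ≡ 76;  51^4 ≡ 19;  51^5 ≡ 60;  51^10 ≡ 65;  51^20 ≡ 84;  51^25 ≡ 91;  51^50 ≡ 100;  51^100 ≡ 1.
Smallest exponent giving 1 is 100.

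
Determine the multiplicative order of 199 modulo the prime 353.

The order of 199 must divide p − 1 = 352 = 2^5 · 11.
Divisors: 1, 2, 4, 8, 11, 16, 22, 32, 44, 88, 176, 352.
Check each in increasing order: 199^1 ≡ 199;  199^2 ≡ 65;  199^4 ≡ 342;  199^8 ≡ 121;  199^11 ≡ 286;  199^16 ≡ 168;  199^22 ≡ 253;  199^32 ≡ 337;  199^44 ≡ 116;  199^88 ≡ 42;  199^176 ≡ 352;  199^352 ≡ 1.
Smallest exponent giving 1 is 352.

352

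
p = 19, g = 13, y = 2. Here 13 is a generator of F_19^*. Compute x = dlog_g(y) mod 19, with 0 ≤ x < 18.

11

Successive powers of 13 modulo 19:
  13^0=1  13^1=13  13^2=17  13^3=12  13^4=4  13^5=14
  13^6=11  13^7=10  13^8=16  13^9=18  13^10=6  13^11=2
So 13^11 ≡ 2 (mod 19), giving x = 11.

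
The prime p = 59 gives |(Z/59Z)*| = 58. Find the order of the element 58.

2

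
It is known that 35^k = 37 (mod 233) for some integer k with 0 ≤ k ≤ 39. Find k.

Compute 35^0 mod 233 = 1, then multiply by 35 repeatedly:
  35^0=1  35^1=35  35^2=60  35^3=3  35^4=105
  35^5=180  35^6=9  35^7=82  35^8=74  35^9=27
  35^10=13  35^11=222  35^12=81  35^13=39  35^14=200
  35^15=10  35^16=117  35^17=134  35^18=30  35^19=118
  35^20=169  35^21=90  35^22=121  35^23=41  35^24=37
Found 37 at exponent 24.

24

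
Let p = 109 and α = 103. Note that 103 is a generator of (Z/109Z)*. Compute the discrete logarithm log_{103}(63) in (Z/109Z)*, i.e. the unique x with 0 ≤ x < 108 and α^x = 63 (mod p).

36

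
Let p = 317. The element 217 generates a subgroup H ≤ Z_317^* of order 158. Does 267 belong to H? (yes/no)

no

267 ∈ ⟨217⟩ iff 267^158 ≡ 1 (mod 317), since |⟨217⟩| = 158.
267^158 mod 317 = 316.
Since 316 ≠ 1, 267 does not lie in the subgroup.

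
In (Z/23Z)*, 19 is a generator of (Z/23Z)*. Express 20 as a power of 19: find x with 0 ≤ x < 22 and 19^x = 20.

15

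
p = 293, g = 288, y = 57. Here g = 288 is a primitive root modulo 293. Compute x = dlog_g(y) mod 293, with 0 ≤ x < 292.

64

Baby-step giant-step with m = ceil(sqrt(292)) = 18.
Baby table (288^j mod 293 for j=0..17):
  0:1  1:288  2:25  3:168  4:39  5:98  6:96  7:106
  8:56  9:13  10:228  11:32  12:133  13:214  14:102  15:76
  16:206  17:142
Giant step factor: 288^(-18) ≡ 267 (mod 293).
Scan 57·267^i mod 293 for i = 0, 1, …:
  i=0: 57   i=1: 276   i=2: 149   i=3: 228
Match at i=3, j=10: x = 3·18 + 10 = 64.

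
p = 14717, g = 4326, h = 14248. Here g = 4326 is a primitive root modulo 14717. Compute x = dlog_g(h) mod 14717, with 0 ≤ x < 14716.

Baby-step giant-step with m = ceil(sqrt(14716)) = 122.
Baby table (4326^j mod 14717 for j=0..121):
  0:1  1:4326  2:8969  3:5882  4:14556  5:9930  6:12974  7:9603
  8:11204  9:5423  10:1000  11:13919  12:6347  13:9917  14:887  15:10742
  16:8323  17:7516  18:4363  19:7144  20:13961  21:11435  22:3973  23:12459
  24:3980  25:13307  26:7895  27:10330  28:6768  29:6255  30:9284  31:14608
  32:14127  33:8418  34:6410  35:2832  36:6688  37:13383  38:12897  39:275
  40:12290  41:8736  42:13397  43:14593  44:8105  45:6336  46:6482  47:5247
  48:4908  49:10094  50:1305  51:8819  52:4530  53:8453  54:10650  55:7690
  56:6520  57:7748  58:7239  59:12855  60:9904  61:3517  62:11881  63:5442
  64:9609  65:7726  66:369  67:6858  68:12953  69:7059  70:14176  71:14354
  72:4381  73:11427  74:13516  75:14292  76:1075  77:14595  78:2040  79:9557
  80:3529  81:4925  82:10051  83:6608  84:5794  85:1793  86:659  87:10453
  88:9054  89:5667  90:11637  91:9522  92:14006  93:67  94:10219  95:12243
  96:11452  97:3930  98:3045  99:955  100:10570  101:101  102:10133  103:8132
  104:5402  105:13173  106:2174  107:561  108:13298  109:13112  110:3194  111:12698
  112:7704  113:8216  114:861  115:1285  116:10601  117:1754  118:8549  119:13870
  120:411  121:11946
Giant step factor: 4326^(-122) ≡ 3874 (mod 14717).
Scan 14248·3874^i mod 14717 for i = 0, 1, …:
  i=0: 14248   i=1: 8002   i=2: 5746   i=3: 7900
  i=4: 7957   i=5: 8020   i=6: 1893   i=7: 4416
  i=8: 6430   i=9: 8656     …   i=74: 5664
  i=75: 14006
Match at i=75, j=92: x = 75·122 + 92 = 9242.

9242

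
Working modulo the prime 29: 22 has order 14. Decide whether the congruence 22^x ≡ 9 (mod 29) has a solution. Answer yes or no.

9 ∈ ⟨22⟩ iff 9^14 ≡ 1 (mod 29), since |⟨22⟩| = 14.
9^14 mod 29 = 1.
Since 1 = 1, 9 lies in the subgroup.

yes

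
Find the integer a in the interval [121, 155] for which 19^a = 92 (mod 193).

Compute 19^121 mod 193 = 148, then multiply by 19 repeatedly:
  19^121=148  19^122=110  19^123=160  19^124=145  19^125=53
  19^126=42  19^127=26  19^128=108  19^129=122  19^130=2
  19^131=38  19^132=143  19^133=15  19^134=92
Found 92 at exponent 134.

134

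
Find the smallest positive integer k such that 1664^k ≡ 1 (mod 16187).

The order of 1664 must divide p − 1 = 16186 = 2 · 8093.
Divisors: 1, 2, 8093, 16186.
Check each in increasing order: 1664^1 ≡ 1664;  1664^2 ≡ 919;  1664^8093 ≡ 1.
Smallest exponent giving 1 is 8093.

8093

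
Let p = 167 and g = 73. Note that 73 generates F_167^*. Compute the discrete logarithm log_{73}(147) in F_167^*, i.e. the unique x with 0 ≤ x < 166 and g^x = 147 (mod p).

138

Baby-step giant-step with m = ceil(sqrt(166)) = 13.
Baby table (73^j mod 167 for j=0..12):
  0:1  1:73  2:152  3:74  4:58  5:59  6:132  7:117
  8:24  9:82  10:141  11:106  12:56
Giant step factor: 73^(-13) ≡ 119 (mod 167).
Scan 147·119^i mod 167 for i = 0, 1, …:
  i=0: 147   i=1: 125   i=2: 12   i=3: 92
  i=4: 93   i=5: 45   i=6: 11   i=7: 140
  i=8: 127   i=9: 83   i=10: 24
Match at i=10, j=8: x = 10·13 + 8 = 138.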